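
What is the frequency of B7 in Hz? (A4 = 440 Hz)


Let's work it out.
f = 440 × 2^(n/12) where n = semitones from A4
B7: 38 semitones from A4
f = 440 × 2^(38/12)
f = 3951.07 Hz


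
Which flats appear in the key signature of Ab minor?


Flat minor keys: A(0), D(1), G(2), C(3), F(4), Bb(5), Eb(6), Ab(7)
Ab minor has 7 flats
Order of flats: Bb Eb Ab Db Gb Cb Fb → first 7: Bb, Eb, Ab, Db, Gb, Cb, Fb
= Bb, Eb, Ab, Db, Gb, Cb, Fb


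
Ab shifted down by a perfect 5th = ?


Reasoning:
perfect 5th: 5 letter names, 7 semitones
Letter: A - 4 → D
Pitch: Ab - 7 semitones, spelled as a D → Db
= Db


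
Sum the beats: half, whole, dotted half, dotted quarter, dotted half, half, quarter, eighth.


Step by step:
Beat values:
  half = 2 beats
  whole = 4 beats
  dotted half = 3 beats
  dotted quarter = 1.5 beats
  dotted half = 3 beats
  half = 2 beats
  quarter = 1 beat
  eighth = 0.5 beats
Sum = 2 + 4 + 3 + 1.5 + 3 + 2 + 1 + 0.5
= 17 beats


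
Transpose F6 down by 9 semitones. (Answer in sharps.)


Solution.
F6: chromatic position 5 in octave 6 → absolute = 6×12 + 5 = 77
Transpose down 9: 77 - 9 = 68
68 = 5×12 + 8 → G# in octave 5
Result = G#5


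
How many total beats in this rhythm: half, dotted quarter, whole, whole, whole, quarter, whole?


Solution.
Beat values:
  half = 2 beats
  dotted quarter = 1.5 beats
  whole = 4 beats
  whole = 4 beats
  whole = 4 beats
  quarter = 1 beat
  whole = 4 beats
Sum = 2 + 1.5 + 4 + 4 + 4 + 1 + 4
= 20.5 beats


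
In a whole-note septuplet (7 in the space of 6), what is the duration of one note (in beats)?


Septuplet: 7 notes occupy the space of 6 whole notes
Space = 6 × 4 = 24 beats
Each septuplet note = 24 / 7 = 24/7 beats
= 24/7 beats


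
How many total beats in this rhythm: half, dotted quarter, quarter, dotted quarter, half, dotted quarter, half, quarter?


Reasoning:
Beat values:
  half = 2 beats
  dotted quarter = 1.5 beats
  quarter = 1 beat
  dotted quarter = 1.5 beats
  half = 2 beats
  dotted quarter = 1.5 beats
  half = 2 beats
  quarter = 1 beat
Sum = 2 + 1.5 + 1 + 1.5 + 2 + 1.5 + 2 + 1
= 12.5 beats


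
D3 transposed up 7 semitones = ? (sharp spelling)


Working:
D3: chromatic position 2 in octave 3 → absolute = 3×12 + 2 = 38
Transpose up 7: 38 + 7 = 45
45 = 3×12 + 9 → A in octave 3
Result = A3


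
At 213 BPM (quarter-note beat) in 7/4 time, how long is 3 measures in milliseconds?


Quarter-note beat duration = 60000 / 213 ms
Beats per measure (7/4) = 7
One measure = 7 × 60000 / 213 = 420000 / 213 ms
3 measures = 3 × 420000 / 213 = 1260000 / 213
= 5915.5 ms


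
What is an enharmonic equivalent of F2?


Solution.
Enharmonic notes sound the same pitch but are spelled with different letter names
F and E# name the same pitch class
= E#2


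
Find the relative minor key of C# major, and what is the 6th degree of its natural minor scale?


Working:
The relative minor shares the major's key signature and starts on its 6th degree
6th degree = a major 6th above the tonic; a major 6th above C# is A#
→ relative minor of C# major is A# minor
A# natural minor scale: A# B# C# D# E# F# G#
= A# minor; 6th degree = F#


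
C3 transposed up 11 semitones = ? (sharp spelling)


Let's work it out.
C3: chromatic position 0 in octave 3 → absolute = 3×12 + 0 = 36
Transpose up 11: 36 + 11 = 47
47 = 3×12 + 11 → B in octave 3
Result = B3


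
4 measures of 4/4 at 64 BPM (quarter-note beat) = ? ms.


Reasoning:
Quarter-note beat duration = 60000 / 64 ms
Beats per measure (4/4) = 4
One measure = 4 × 60000 / 64 = 240000 / 64 ms
4 measures = 4 × 240000 / 64 = 960000 / 64
= 15000.0 ms


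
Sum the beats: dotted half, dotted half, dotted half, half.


Solution.
Beat values:
  dotted half = 3 beats
  dotted half = 3 beats
  dotted half = 3 beats
  half = 2 beats
Sum = 3 + 3 + 3 + 2
= 11 beats


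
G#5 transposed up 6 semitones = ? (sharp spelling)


Solution.
G#5: chromatic position 8 in octave 5 → absolute = 5×12 + 8 = 68
Transpose up 6: 68 + 6 = 74
74 = 6×12 + 2 → D in octave 6
Result = D6


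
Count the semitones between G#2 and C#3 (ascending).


Solution.
Absolute semitone position = octave×12 + chromatic position
G#2: 2×12 + 8 = 32
C#3: 3×12 + 1 = 37
Difference = 37 - 32 = 5
= 5 semitones


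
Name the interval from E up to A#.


Letter names: E → A spans 4 letter names → a 4th
Semitones: E → A# = 6 half-steps
A 4th of 6 semitones is an augmented 4th
= augmented 4th


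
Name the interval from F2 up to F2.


Letter names: F → F spans 1 letter name → a unison
Semitones: F2 → F2 = 0 half-steps
A unison of 0 semitones is a perfect unison
= perfect unison


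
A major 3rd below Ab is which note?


Solution.
A 3rd spans 3 letter names, so from A we land on F
A major 3rd = 4 semitones below Ab
Spell F at that pitch: Fb
= Fb


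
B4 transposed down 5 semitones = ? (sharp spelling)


Reasoning:
B4: chromatic position 11 in octave 4 → absolute = 4×12 + 11 = 59
Transpose down 5: 59 - 5 = 54
54 = 4×12 + 6 → F# in octave 4
Result = F#4


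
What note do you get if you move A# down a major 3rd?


Working:
major 3rd: 3 letter names, 4 semitones
Letter: A - 2 → F
Pitch: A# - 4 semitones, spelled as an F → F#
= F#


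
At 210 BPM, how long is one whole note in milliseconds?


One quarter-note beat = 60000 / BPM = 60000 / 210 ms
Whole note = 4 × quarter note
Duration = 4 × 60000 / 210 = 240000 / 210
= 1142.9 ms


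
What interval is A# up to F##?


Reasoning:
Letter names: A → F spans 6 letter names → a 6th
Semitones: A# → F## = 9 half-steps
A 6th of 9 semitones is a major 6th
= major 6th


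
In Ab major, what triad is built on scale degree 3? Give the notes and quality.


Ab major scale: Ab Bb C Db Eb F G
Diatonic triad on degree 3 stacks scale notes 3, 5, 7: C Eb G
C→Eb = 3 semitones; C→G = 7 semitones → minor triad
= C Eb G (minor)


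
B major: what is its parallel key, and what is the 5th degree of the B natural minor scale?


Solution.
Parallel keys share the same tonic but differ in mode
B major → parallel is B minor
B natural minor scale: B C# D E F# G A
= B minor; 5th degree = F#


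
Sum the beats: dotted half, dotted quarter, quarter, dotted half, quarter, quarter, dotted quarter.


Working:
Beat values:
  dotted half = 3 beats
  dotted quarter = 1.5 beats
  quarter = 1 beat
  dotted half = 3 beats
  quarter = 1 beat
  quarter = 1 beat
  dotted quarter = 1.5 beats
Sum = 3 + 1.5 + 1 + 3 + 1 + 1 + 1.5
= 12 beats


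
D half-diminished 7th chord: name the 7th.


Step by step:
Half-diminished 7th chord = root + minor 3rd + diminished 5th + minor 7th
Seventh chords stack in thirds, so the letter names are D-F-A-C
Root: D
Minor 3rd above D: F
Diminished 5th above D: Ab
Minor 7th above D: C
The 7th = C


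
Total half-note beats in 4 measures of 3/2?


Time signature 3/2: the bottom number 2 means the half note gets one count
The top number 3 means 3 half-note beats per measure
Total = 3 × 4 measures
= 12 half-note beats


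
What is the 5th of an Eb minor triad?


Minor triad = root + minor 3rd (3 semitones) + perfect 5th (7 semitones)
A triad on Eb stacks thirds, so the chord tones use letter names E-G-B
Root: Eb
Minor 3rd above Eb: Gb
Perfect 5th above Eb: Bb
The 5th = Bb


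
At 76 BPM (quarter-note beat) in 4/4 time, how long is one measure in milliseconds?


Quarter-note beat duration = 60000 / 76 ms
Beats per measure (4/4) = 4
One measure = 4 × 60000 / 76 = 240000 / 76 ms
= 3157.9 ms


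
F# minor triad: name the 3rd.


Minor triad = root + minor 3rd (3 semitones) + perfect 5th (7 semitones)
A triad on F# stacks thirds, so the chord tones use letter names F-A-C
Root: F#
Minor 3rd above F#: A
Perfect 5th above F#: C#
The 3rd = A


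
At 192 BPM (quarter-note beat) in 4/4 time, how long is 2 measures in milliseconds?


Working:
Quarter-note beat duration = 60000 / 192 ms
Beats per measure (4/4) = 4
One measure = 4 × 60000 / 192 = 240000 / 192 ms
2 measures = 2 × 240000 / 192 = 480000 / 192
= 2500.0 ms


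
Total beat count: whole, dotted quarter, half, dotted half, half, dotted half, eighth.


Beat values:
  whole = 4 beats
  dotted quarter = 1.5 beats
  half = 2 beats
  dotted half = 3 beats
  half = 2 beats
  dotted half = 3 beats
  eighth = 0.5 beats
Sum = 4 + 1.5 + 2 + 3 + 2 + 3 + 0.5
= 16 beats


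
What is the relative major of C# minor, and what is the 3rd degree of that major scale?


Let's work it out.
The relative major shares the key signature and is a minor 3rd above the minor tonic
A minor 3rd above C# is E
→ relative major of C# minor is E major
E major scale: E F# G# A B C# D#
= E major; 3rd degree = G#


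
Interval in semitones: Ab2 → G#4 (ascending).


Absolute semitone position = octave×12 + chromatic position
Ab2: 2×12 + 8 = 32
G#4: 4×12 + 8 = 56
Difference = 56 - 32 = 24
= 24 semitones


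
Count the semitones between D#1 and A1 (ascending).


Reasoning:
Absolute semitone position = octave×12 + chromatic position
D#1: 1×12 + 3 = 15
A1: 1×12 + 9 = 21
Difference = 21 - 15 = 6
= 6 semitones


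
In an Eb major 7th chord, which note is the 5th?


Step by step:
Major 7th chord = root + major 3rd + perfect 5th + major 7th
Seventh chords stack in thirds, so the letter names are E-G-B-D
Root: Eb
Major 3rd above Eb: G
Perfect 5th above Eb: Bb
Major 7th above Eb: D
The 5th = Bb


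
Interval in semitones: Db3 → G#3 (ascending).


Reasoning:
Absolute semitone position = octave×12 + chromatic position
Db3: 3×12 + 1 = 37
G#3: 3×12 + 8 = 44
Difference = 44 - 37 = 7
= 7 semitones


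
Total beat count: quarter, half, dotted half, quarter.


Reasoning:
Beat values:
  quarter = 1 beat
  half = 2 beats
  dotted half = 3 beats
  quarter = 1 beat
Sum = 1 + 2 + 3 + 1
= 7 beats


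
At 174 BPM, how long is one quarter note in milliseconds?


Let's work it out.
One quarter-note beat = 60000 / BPM = 60000 / 174 ms
Duration = 60000 / 174
= 344.8 ms


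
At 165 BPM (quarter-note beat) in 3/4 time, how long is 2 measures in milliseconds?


Quarter-note beat duration = 60000 / 165 ms
Beats per measure (3/4) = 3
One measure = 3 × 60000 / 165 = 180000 / 165 ms
2 measures = 2 × 180000 / 165 = 360000 / 165
= 2181.8 ms


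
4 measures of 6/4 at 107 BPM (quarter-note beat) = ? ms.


Let's work it out.
Quarter-note beat duration = 60000 / 107 ms
Beats per measure (6/4) = 6
One measure = 6 × 60000 / 107 = 360000 / 107 ms
4 measures = 4 × 360000 / 107 = 1440000 / 107
= 13457.9 ms


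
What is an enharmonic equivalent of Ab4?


Working:
Enharmonic notes sound the same pitch but are spelled with different letter names
Ab and G# name the same pitch class
= G#4


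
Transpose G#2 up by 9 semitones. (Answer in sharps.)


Solution.
G#2: chromatic position 8 in octave 2 → absolute = 2×12 + 8 = 32
Transpose up 9: 32 + 9 = 41
41 = 3×12 + 5 → F in octave 3
Result = F3


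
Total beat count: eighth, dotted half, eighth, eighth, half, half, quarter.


Step by step:
Beat values:
  eighth = 0.5 beats
  dotted half = 3 beats
  eighth = 0.5 beats
  eighth = 0.5 beats
  half = 2 beats
  half = 2 beats
  quarter = 1 beat
Sum = 0.5 + 3 + 0.5 + 0.5 + 2 + 2 + 1
= 9.5 beats


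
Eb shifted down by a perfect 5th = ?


Step by step:
perfect 5th: 5 letter names, 7 semitones
Letter: E - 4 → A
Pitch: Eb - 7 semitones, spelled as an A → Ab
= Ab


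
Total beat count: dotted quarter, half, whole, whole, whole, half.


Beat values:
  dotted quarter = 1.5 beats
  half = 2 beats
  whole = 4 beats
  whole = 4 beats
  whole = 4 beats
  half = 2 beats
Sum = 1.5 + 2 + 4 + 4 + 4 + 2
= 17.5 beats


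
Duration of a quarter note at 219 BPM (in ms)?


Let's work it out.
One quarter-note beat = 60000 / BPM = 60000 / 219 ms
Duration = 60000 / 219
= 274.0 ms


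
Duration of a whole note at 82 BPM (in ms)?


Step by step:
One quarter-note beat = 60000 / BPM = 60000 / 82 ms
Whole note = 4 × quarter note
Duration = 4 × 60000 / 82 = 240000 / 82
= 2926.8 ms


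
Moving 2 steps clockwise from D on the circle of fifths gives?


Step by step:
Each clockwise step on the circle of fifths moves up a perfect 5th
From D: D → A → E
= E


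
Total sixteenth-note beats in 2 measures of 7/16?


Time signature 7/16: the bottom number 16 means the sixteenth note gets one count
The top number 7 means 7 sixteenth-note beats per measure
Total = 7 × 2 measures
= 14 sixteenth-note beats


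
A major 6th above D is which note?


Working:
A 6th spans 6 letter names, so from D we land on B
A major 6th = 9 semitones above D
Spell B at that pitch: B
= B


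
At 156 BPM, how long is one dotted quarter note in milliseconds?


Solution.
One quarter-note beat = 60000 / BPM = 60000 / 156 ms
Dotted quarter note = 3/2 × quarter note
Duration = 3/2 × 60000 / 156 = 90000 / 156
= 576.9 ms


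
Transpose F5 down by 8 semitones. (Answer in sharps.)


Solution.
F5: chromatic position 5 in octave 5 → absolute = 5×12 + 5 = 65
Transpose down 8: 65 - 8 = 57
57 = 4×12 + 9 → A in octave 4
Result = A4


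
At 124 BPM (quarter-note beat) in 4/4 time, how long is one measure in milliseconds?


Reasoning:
Quarter-note beat duration = 60000 / 124 ms
Beats per measure (4/4) = 4
One measure = 4 × 60000 / 124 = 240000 / 124 ms
= 1935.5 ms


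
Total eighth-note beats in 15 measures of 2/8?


Solution.
Time signature 2/8: the bottom number 8 means the eighth note gets one count
The top number 2 means 2 eighth-note beats per measure
Total = 2 × 15 measures
= 30 eighth-note beats


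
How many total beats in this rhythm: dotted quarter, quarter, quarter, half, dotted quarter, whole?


Reasoning:
Beat values:
  dotted quarter = 1.5 beats
  quarter = 1 beat
  quarter = 1 beat
  half = 2 beats
  dotted quarter = 1.5 beats
  whole = 4 beats
Sum = 1.5 + 1 + 1 + 2 + 1.5 + 4
= 11 beats


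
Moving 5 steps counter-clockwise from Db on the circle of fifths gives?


Working:
Each counter-clockwise step moves down a perfect 5th (= up a perfect 4th)
From Db: Db → F#/Gb → B → E → A → D
= D


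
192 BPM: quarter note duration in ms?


Solution.
One quarter-note beat = 60000 / BPM = 60000 / 192 ms
Duration = 60000 / 192
= 312.5 ms


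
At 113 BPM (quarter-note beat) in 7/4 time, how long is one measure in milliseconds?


Let's work it out.
Quarter-note beat duration = 60000 / 113 ms
Beats per measure (7/4) = 7
One measure = 7 × 60000 / 113 = 420000 / 113 ms
= 3716.8 ms


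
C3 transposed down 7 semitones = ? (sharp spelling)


Step by step:
C3: chromatic position 0 in octave 3 → absolute = 3×12 + 0 = 36
Transpose down 7: 36 - 7 = 29
29 = 2×12 + 5 → F in octave 2
Result = F2


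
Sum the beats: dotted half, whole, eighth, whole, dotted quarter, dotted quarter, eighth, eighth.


Beat values:
  dotted half = 3 beats
  whole = 4 beats
  eighth = 0.5 beats
  whole = 4 beats
  dotted quarter = 1.5 beats
  dotted quarter = 1.5 beats
  eighth = 0.5 beats
  eighth = 0.5 beats
Sum = 3 + 4 + 0.5 + 4 + 1.5 + 1.5 + 0.5 + 0.5
= 15.5 beats


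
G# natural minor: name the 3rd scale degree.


Reasoning:
Natural minor scale pattern: W-H-W-W-H-W-W (2-1-2-2-1-2-2 semitones)
Starting from G#:
  G# + 2 semitones → A#
  A# + 1 semitone → B
  B + 2 semitones → C#
  C# + 2 semitones → D#
  D# + 1 semitone → E
  E + 2 semitones → F#
  F# + 2 semitones → G#
Scale: G# A# B C# D# E F#
Degree 3 = B


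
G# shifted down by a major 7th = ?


major 7th: 7 letter names, 11 semitones
Letter: G - 6 → A
Pitch: G# - 11 semitones, spelled as an A → A
= A


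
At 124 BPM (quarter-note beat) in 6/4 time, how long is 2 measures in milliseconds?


Solution.
Quarter-note beat duration = 60000 / 124 ms
Beats per measure (6/4) = 6
One measure = 6 × 60000 / 124 = 360000 / 124 ms
2 measures = 2 × 360000 / 124 = 720000 / 124
= 5806.5 ms


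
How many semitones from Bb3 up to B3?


Reasoning:
Absolute semitone position = octave×12 + chromatic position
Bb3: 3×12 + 10 = 46
B3: 3×12 + 11 = 47
Difference = 47 - 46 = 1
= 1 semitone


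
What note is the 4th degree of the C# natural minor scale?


Solution.
Natural minor scale pattern: W-H-W-W-H-W-W (2-1-2-2-1-2-2 semitones)
Starting from C#:
  C# + 2 semitones → D#
  D# + 1 semitone → E
  E + 2 semitones → F#
  F# + 2 semitones → G#
  G# + 1 semitone → A
  A + 2 semitones → B
  B + 2 semitones → C#
Scale: C# D# E F# G# A B
Degree 4 = F#


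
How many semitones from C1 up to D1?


Working:
Absolute semitone position = octave×12 + chromatic position
C1: 1×12 + 0 = 12
D1: 1×12 + 2 = 14
Difference = 14 - 12 = 2
= 2 semitones


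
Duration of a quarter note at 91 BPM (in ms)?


Step by step:
One quarter-note beat = 60000 / BPM = 60000 / 91 ms
Duration = 60000 / 91
= 659.3 ms


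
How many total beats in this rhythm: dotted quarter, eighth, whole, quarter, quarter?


Beat values:
  dotted quarter = 1.5 beats
  eighth = 0.5 beats
  whole = 4 beats
  quarter = 1 beat
  quarter = 1 beat
Sum = 1.5 + 0.5 + 4 + 1 + 1
= 8 beats


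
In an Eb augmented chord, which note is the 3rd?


Step by step:
Augmented triad = root + major 3rd (4 semitones) + augmented 5th (8 semitones)
A triad on Eb stacks thirds, so the chord tones use letter names E-G-B
Root: Eb
Major 3rd above Eb: G
Augmented 5th above Eb: B
The 3rd = G


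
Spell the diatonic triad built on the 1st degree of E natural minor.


Let's work it out.
E natural minor scale: E F# G A B C D
Diatonic triad on degree 1 stacks scale notes 1, 3, 5: E G B
E→G = 3 semitones; E→B = 7 semitones → minor triad
= E G B (minor)


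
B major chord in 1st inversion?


Let's work it out.
Root position: B D# F#
1st inversion: move root up an octave
Bass note: D#
Notes (bottom to top) = D# F# B


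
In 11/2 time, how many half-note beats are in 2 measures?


Step by step:
Time signature 11/2: the bottom number 2 means the half note gets one count
The top number 11 means 11 half-note beats per measure
Total = 11 × 2 measures
= 22 half-note beats


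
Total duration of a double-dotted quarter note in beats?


Step by step:
Base quarter note = 1 beat
Dot 1 adds half the previous value: +1/2
Dot 2 adds half the previous value: +1/4
One double-dotted quarter = 1 + 1/2 + 1/4 = 7/4
= 7/4 beats


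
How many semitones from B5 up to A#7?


Let's work it out.
Absolute semitone position = octave×12 + chromatic position
B5: 5×12 + 11 = 71
A#7: 7×12 + 10 = 94
Difference = 94 - 71 = 23
= 23 semitones


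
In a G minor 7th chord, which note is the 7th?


Reasoning:
Minor 7th chord = root + minor 3rd + perfect 5th + minor 7th
Seventh chords stack in thirds, so the letter names are G-B-D-F
Root: G
Minor 3rd above G: Bb
Perfect 5th above G: D
Minor 7th above G: F
The 7th = F


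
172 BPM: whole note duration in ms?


One quarter-note beat = 60000 / BPM = 60000 / 172 ms
Whole note = 4 × quarter note
Duration = 4 × 60000 / 172 = 240000 / 172
= 1395.3 ms


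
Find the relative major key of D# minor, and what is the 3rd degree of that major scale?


Step by step:
The relative major shares the key signature and is a minor 3rd above the minor tonic
A minor 3rd above D# is F#
→ relative major of D# minor is F# major
F# major scale: F# G# A# B C# D# E#
= F# major; 3rd degree = A#


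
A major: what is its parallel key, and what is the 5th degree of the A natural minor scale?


Reasoning:
Parallel keys share the same tonic but differ in mode
A major → parallel is A minor
A natural minor scale: A B C D E F G
= A minor; 5th degree = E


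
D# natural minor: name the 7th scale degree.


Natural minor scale pattern: W-H-W-W-H-W-W (2-1-2-2-1-2-2 semitones)
Starting from D#:
  D# + 2 semitones → E#
  E# + 1 semitone → F#
  F# + 2 semitones → G#
  G# + 2 semitones → A#
  A# + 1 semitone → B
  B + 2 semitones → C#
  C# + 2 semitones → D#
Scale: D# E# F# G# A# B C#
Degree 7 = C#


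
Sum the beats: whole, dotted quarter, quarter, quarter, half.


Reasoning:
Beat values:
  whole = 4 beats
  dotted quarter = 1.5 beats
  quarter = 1 beat
  quarter = 1 beat
  half = 2 beats
Sum = 4 + 1.5 + 1 + 1 + 2
= 9.5 beats


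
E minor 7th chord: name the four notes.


Working:
Minor 7th chord = root + minor 3rd + perfect 5th + minor 7th
Seventh chords stack in thirds, so the letter names are E-G-B-D
Root: E
Minor 3rd above E: G
Perfect 5th above E: B
Minor 7th above E: D
Chord = E G B D


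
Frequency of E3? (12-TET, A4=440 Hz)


Solution.
f = 440 × 2^(n/12) where n = semitones from A4
E3: -17 semitones from A4
f = 440 × 2^(-17/12)
f = 164.81 Hz


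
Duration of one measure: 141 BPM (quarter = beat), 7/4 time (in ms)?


Quarter-note beat duration = 60000 / 141 ms
Beats per measure (7/4) = 7
One measure = 7 × 60000 / 141 = 420000 / 141 ms
= 2978.7 ms


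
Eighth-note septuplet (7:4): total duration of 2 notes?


Septuplet: 7 notes occupy the space of 4 eighth notes
Space = 4 × 1/2 = 2 beats
Each septuplet note = 2 / 7 = 2/7 beats
2 notes = 2 × 2/7 = 4/7
= 4/7 beats


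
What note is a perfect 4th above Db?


Reasoning:
A 4th spans 4 letter names, so from D we land on G
A perfect 4th = 5 semitones above Db
Spell G at that pitch: Gb
= Gb


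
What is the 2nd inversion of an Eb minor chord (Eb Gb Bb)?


Step by step:
Root position: Eb Gb Bb
2nd inversion: move root and 3rd up an octave
Bass note: Bb
Notes (bottom to top) = Bb Eb Gb


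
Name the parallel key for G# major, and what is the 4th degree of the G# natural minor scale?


Parallel keys share the same tonic but differ in mode
G# major → parallel is G# minor
G# natural minor scale: G# A# B C# D# E F#
= G# minor; 4th degree = C#


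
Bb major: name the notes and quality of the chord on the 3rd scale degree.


Working:
Bb major scale: Bb C D Eb F G A
Diatonic triad on degree 3 stacks scale notes 3, 5, 7: D F A
D→F = 3 semitones; D→A = 7 semitones → minor triad
= D F A (minor)


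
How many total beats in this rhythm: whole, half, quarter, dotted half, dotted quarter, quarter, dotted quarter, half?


Step by step:
Beat values:
  whole = 4 beats
  half = 2 beats
  quarter = 1 beat
  dotted half = 3 beats
  dotted quarter = 1.5 beats
  quarter = 1 beat
  dotted quarter = 1.5 beats
  half = 2 beats
Sum = 4 + 2 + 1 + 3 + 1.5 + 1 + 1.5 + 2
= 16 beats


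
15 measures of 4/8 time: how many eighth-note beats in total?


Step by step:
Time signature 4/8: the bottom number 8 means the eighth note gets one count
The top number 4 means 4 eighth-note beats per measure
Total = 4 × 15 measures
= 60 eighth-note beats


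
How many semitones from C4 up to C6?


Working:
Absolute semitone position = octave×12 + chromatic position
C4: 4×12 + 0 = 48
C6: 6×12 + 0 = 72
Difference = 72 - 48 = 24
= 24 semitones


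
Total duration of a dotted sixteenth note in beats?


Base sixteenth note = 1/4 beats
Dot 1 adds half the previous value: +1/8
One dotted sixteenth = 1/4 + 1/8 = 3/8
= 3/8 beats


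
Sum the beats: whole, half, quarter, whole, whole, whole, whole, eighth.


Let's work it out.
Beat values:
  whole = 4 beats
  half = 2 beats
  quarter = 1 beat
  whole = 4 beats
  whole = 4 beats
  whole = 4 beats
  whole = 4 beats
  eighth = 0.5 beats
Sum = 4 + 2 + 1 + 4 + 4 + 4 + 4 + 0.5
= 23.5 beats


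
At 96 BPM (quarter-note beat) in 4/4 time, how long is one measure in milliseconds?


Quarter-note beat duration = 60000 / 96 ms
Beats per measure (4/4) = 4
One measure = 4 × 60000 / 96 = 240000 / 96 ms
= 2500.0 ms


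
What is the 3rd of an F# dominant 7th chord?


Solution.
Dominant 7th chord = root + major 3rd + perfect 5th + minor 7th
Seventh chords stack in thirds, so the letter names are F-A-C-E
Root: F#
Major 3rd above F#: A#
Perfect 5th above F#: C#
Minor 7th above F#: E
The 3rd = A#


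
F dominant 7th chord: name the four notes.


Dominant 7th chord = root + major 3rd + perfect 5th + minor 7th
Seventh chords stack in thirds, so the letter names are F-A-C-E
Root: F
Major 3rd above F: A
Perfect 5th above F: C
Minor 7th above F: Eb
Chord = F A C Eb


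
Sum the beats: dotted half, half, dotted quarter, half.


Solution.
Beat values:
  dotted half = 3 beats
  half = 2 beats
  dotted quarter = 1.5 beats
  half = 2 beats
Sum = 3 + 2 + 1.5 + 2
= 8.5 beats


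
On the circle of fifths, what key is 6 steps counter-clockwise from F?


Solution.
Each counter-clockwise step moves down a perfect 5th (= up a perfect 4th)
From F: F → Bb → Eb → Ab → Db → F#/Gb → B
= B


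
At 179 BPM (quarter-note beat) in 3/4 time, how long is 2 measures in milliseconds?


Quarter-note beat duration = 60000 / 179 ms
Beats per measure (3/4) = 3
One measure = 3 × 60000 / 179 = 180000 / 179 ms
2 measures = 2 × 180000 / 179 = 360000 / 179
= 2011.2 ms


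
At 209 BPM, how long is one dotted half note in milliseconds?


Let's work it out.
One quarter-note beat = 60000 / BPM = 60000 / 209 ms
Dotted half note = 3 × quarter note
Duration = 3 × 60000 / 209 = 180000 / 209
= 861.2 ms


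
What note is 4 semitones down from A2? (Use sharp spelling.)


Working:
A2: chromatic position 9 in octave 2 → absolute = 2×12 + 9 = 33
Transpose down 4: 33 - 4 = 29
29 = 2×12 + 5 → F in octave 2
Result = F2


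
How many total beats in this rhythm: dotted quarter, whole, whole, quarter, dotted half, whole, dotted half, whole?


Step by step:
Beat values:
  dotted quarter = 1.5 beats
  whole = 4 beats
  whole = 4 beats
  quarter = 1 beat
  dotted half = 3 beats
  whole = 4 beats
  dotted half = 3 beats
  whole = 4 beats
Sum = 1.5 + 4 + 4 + 1 + 3 + 4 + 3 + 4
= 24.5 beats


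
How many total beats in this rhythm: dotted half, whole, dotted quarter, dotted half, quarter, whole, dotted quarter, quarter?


Beat values:
  dotted half = 3 beats
  whole = 4 beats
  dotted quarter = 1.5 beats
  dotted half = 3 beats
  quarter = 1 beat
  whole = 4 beats
  dotted quarter = 1.5 beats
  quarter = 1 beat
Sum = 3 + 4 + 1.5 + 3 + 1 + 4 + 1.5 + 1
= 19 beats


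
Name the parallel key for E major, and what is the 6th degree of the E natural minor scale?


Let's work it out.
Parallel keys share the same tonic but differ in mode
E major → parallel is E minor
E natural minor scale: E F# G A B C D
= E minor; 6th degree = C


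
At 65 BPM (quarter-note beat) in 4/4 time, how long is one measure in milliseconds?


Solution.
Quarter-note beat duration = 60000 / 65 ms
Beats per measure (4/4) = 4
One measure = 4 × 60000 / 65 = 240000 / 65 ms
= 3692.3 ms


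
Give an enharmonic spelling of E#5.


Enharmonic notes sound the same pitch but are spelled with different letter names
E# and F name the same pitch class
= F5


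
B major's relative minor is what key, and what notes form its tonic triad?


The relative minor shares the major's key signature and starts on its 6th degree
6th degree = a major 6th above the tonic; a major 6th above B is G#
→ relative minor of B major is G# minor
Tonic triad of G# minor = root + minor 3rd + perfect 5th = G# B D#
= G# minor; triad = G# B D#


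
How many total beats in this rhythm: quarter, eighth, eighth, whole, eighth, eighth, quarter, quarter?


Reasoning:
Beat values:
  quarter = 1 beat
  eighth = 0.5 beats
  eighth = 0.5 beats
  whole = 4 beats
  eighth = 0.5 beats
  eighth = 0.5 beats
  quarter = 1 beat
  quarter = 1 beat
Sum = 1 + 0.5 + 0.5 + 4 + 0.5 + 0.5 + 1 + 1
= 9 beats


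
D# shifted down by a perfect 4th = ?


Solution.
perfect 4th: 4 letter names, 5 semitones
Letter: D - 3 → A
Pitch: D# - 5 semitones, spelled as an A → A#
= A#


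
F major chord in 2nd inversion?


Solution.
Root position: F A C
2nd inversion: move root and 3rd up an octave
Bass note: C
Notes (bottom to top) = C F A


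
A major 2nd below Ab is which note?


A 2nd spans 2 letter names, so from A we land on G
A major 2nd = 2 semitones below Ab
Spell G at that pitch: Gb
= Gb


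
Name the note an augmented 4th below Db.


A 4th spans 4 letter names, so from D we land on A
An augmented 4th = 6 semitones below Db
Spell A at that pitch: Abb
= Abb


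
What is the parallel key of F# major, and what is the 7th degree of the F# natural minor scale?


Reasoning:
Parallel keys share the same tonic but differ in mode
F# major → parallel is F# minor
F# natural minor scale: F# G# A B C# D E
= F# minor; 7th degree = E


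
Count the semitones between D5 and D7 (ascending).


Solution.
Absolute semitone position = octave×12 + chromatic position
D5: 5×12 + 2 = 62
D7: 7×12 + 2 = 86
Difference = 86 - 62 = 24
= 24 semitones


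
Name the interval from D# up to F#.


Working:
Letter names: D → F spans 3 letter names → a 3rd
Semitones: D# → F# = 3 half-steps
A 3rd of 3 semitones is a minor 3rd
= minor 3rd


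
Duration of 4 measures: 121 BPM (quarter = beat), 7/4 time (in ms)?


Solution.
Quarter-note beat duration = 60000 / 121 ms
Beats per measure (7/4) = 7
One measure = 7 × 60000 / 121 = 420000 / 121 ms
4 measures = 4 × 420000 / 121 = 1680000 / 121
= 13884.3 ms


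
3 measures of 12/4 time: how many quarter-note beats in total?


Working:
Time signature 12/4: the bottom number 4 means the quarter note gets one count
The top number 12 means 12 quarter-note beats per measure
Total = 12 × 3 measures
= 36 quarter-note beats


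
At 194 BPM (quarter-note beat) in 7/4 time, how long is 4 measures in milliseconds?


Step by step:
Quarter-note beat duration = 60000 / 194 ms
Beats per measure (7/4) = 7
One measure = 7 × 60000 / 194 = 420000 / 194 ms
4 measures = 4 × 420000 / 194 = 1680000 / 194
= 8659.8 ms


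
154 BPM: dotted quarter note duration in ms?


Working:
One quarter-note beat = 60000 / BPM = 60000 / 154 ms
Dotted quarter note = 3/2 × quarter note
Duration = 3/2 × 60000 / 154 = 90000 / 154
= 584.4 ms


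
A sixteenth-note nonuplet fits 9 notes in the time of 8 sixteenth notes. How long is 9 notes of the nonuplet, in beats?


Nonuplet: 9 notes occupy the space of 8 sixteenth notes
Space = 8 × 1/4 = 2 beats
Each nonuplet note = 2 / 9 = 2/9 beats
9 notes = 9 × 2/9 = 2
= 2 beats


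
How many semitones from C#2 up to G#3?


Absolute semitone position = octave×12 + chromatic position
C#2: 2×12 + 1 = 25
G#3: 3×12 + 8 = 44
Difference = 44 - 25 = 19
= 19 semitones


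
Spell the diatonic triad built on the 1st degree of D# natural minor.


D# natural minor scale: D# E# F# G# A# B C#
Diatonic triad on degree 1 stacks scale notes 1, 3, 5: D# F# A#
D#→F# = 3 semitones; D#→A# = 7 semitones → minor triad
= D# F# A# (minor)


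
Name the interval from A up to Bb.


Step by step:
Letter names: A → B spans 2 letter names → a 2nd
Semitones: A → Bb = 1 half-step
A 2nd of 1 semitone is a minor 2nd
= minor 2nd


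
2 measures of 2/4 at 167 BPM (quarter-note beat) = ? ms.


Solution.
Quarter-note beat duration = 60000 / 167 ms
Beats per measure (2/4) = 2
One measure = 2 × 60000 / 167 = 120000 / 167 ms
2 measures = 2 × 120000 / 167 = 240000 / 167
= 1437.1 ms


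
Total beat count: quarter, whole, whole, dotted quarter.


Working:
Beat values:
  quarter = 1 beat
  whole = 4 beats
  whole = 4 beats
  dotted quarter = 1.5 beats
Sum = 1 + 4 + 4 + 1.5
= 10.5 beats


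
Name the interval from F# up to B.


Working:
Letter names: F → B spans 4 letter names → a 4th
Semitones: F# → B = 5 half-steps
A 4th of 5 semitones is a perfect 4th
= perfect 4th


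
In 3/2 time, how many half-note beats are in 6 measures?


Let's work it out.
Time signature 3/2: the bottom number 2 means the half note gets one count
The top number 3 means 3 half-note beats per measure
Total = 3 × 6 measures
= 18 half-note beats


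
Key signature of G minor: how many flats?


Step by step:
Flat minor keys: A(0), D(1), G(2), C(3), F(4), Bb(5), Eb(6), Ab(7)
G minor has 2 flats
Order of flats: Bb Eb Ab Db Gb Cb Fb → first 2: Bb, Eb
= 2 flats


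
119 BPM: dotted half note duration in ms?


Reasoning:
One quarter-note beat = 60000 / BPM = 60000 / 119 ms
Dotted half note = 3 × quarter note
Duration = 3 × 60000 / 119 = 180000 / 119
= 1512.6 ms


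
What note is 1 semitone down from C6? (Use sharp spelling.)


Working:
C6: chromatic position 0 in octave 6 → absolute = 6×12 + 0 = 72
Transpose down 1: 72 - 1 = 71
71 = 5×12 + 11 → B in octave 5
Result = B5


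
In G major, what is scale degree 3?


Solution.
Major scale pattern: W-W-H-W-W-W-H (2-2-1-2-2-2-1 semitones)
Starting from G:
  G + 2 semitones → A
  A + 2 semitones → B
  B + 1 semitone → C
  C + 2 semitones → D
  D + 2 semitones → E
  E + 2 semitones → F#
  F# + 1 semitone → G
Scale: G A B C D E F#
Degree 3 = B


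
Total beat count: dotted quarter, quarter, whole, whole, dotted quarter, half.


Working:
Beat values:
  dotted quarter = 1.5 beats
  quarter = 1 beat
  whole = 4 beats
  whole = 4 beats
  dotted quarter = 1.5 beats
  half = 2 beats
Sum = 1.5 + 1 + 4 + 4 + 1.5 + 2
= 14 beats


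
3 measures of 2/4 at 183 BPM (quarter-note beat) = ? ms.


Let's work it out.
Quarter-note beat duration = 60000 / 183 ms
Beats per measure (2/4) = 2
One measure = 2 × 60000 / 183 = 120000 / 183 ms
3 measures = 3 × 120000 / 183 = 360000 / 183
= 1967.2 ms


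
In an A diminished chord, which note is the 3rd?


Step by step:
Diminished triad = root + minor 3rd (3 semitones) + diminished 5th (6 semitones)
A triad on A stacks thirds, so the chord tones use letter names A-C-E
Root: A
Minor 3rd above A: C
Diminished 5th above A: Eb
The 3rd = C


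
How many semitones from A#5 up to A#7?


Absolute semitone position = octave×12 + chromatic position
A#5: 5×12 + 10 = 70
A#7: 7×12 + 10 = 94
Difference = 94 - 70 = 24
= 24 semitones


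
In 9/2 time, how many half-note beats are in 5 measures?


Time signature 9/2: the bottom number 2 means the half note gets one count
The top number 9 means 9 half-note beats per measure
Total = 9 × 5 measures
= 45 half-note beats


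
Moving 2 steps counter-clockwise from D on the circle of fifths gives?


Working:
Each counter-clockwise step moves down a perfect 5th (= up a perfect 4th)
From D: D → G → C
= C


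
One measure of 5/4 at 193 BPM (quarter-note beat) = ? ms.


Quarter-note beat duration = 60000 / 193 ms
Beats per measure (5/4) = 5
One measure = 5 × 60000 / 193 = 300000 / 193 ms
= 1554.4 ms


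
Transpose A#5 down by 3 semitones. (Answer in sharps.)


A#5: chromatic position 10 in octave 5 → absolute = 5×12 + 10 = 70
Transpose down 3: 70 - 3 = 67
67 = 5×12 + 7 → G in octave 5
Result = G5


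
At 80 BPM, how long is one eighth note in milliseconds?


Solution.
One quarter-note beat = 60000 / BPM = 60000 / 80 ms
Eighth note = 1/2 × quarter note
Duration = 1/2 × 60000 / 80 = 30000 / 80
= 375.0 ms


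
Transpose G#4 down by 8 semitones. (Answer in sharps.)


Solution.
G#4: chromatic position 8 in octave 4 → absolute = 4×12 + 8 = 56
Transpose down 8: 56 - 8 = 48
48 = 4×12 + 0 → C in octave 4
Result = C4


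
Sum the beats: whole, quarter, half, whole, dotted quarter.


Beat values:
  whole = 4 beats
  quarter = 1 beat
  half = 2 beats
  whole = 4 beats
  dotted quarter = 1.5 beats
Sum = 4 + 1 + 2 + 4 + 1.5
= 12.5 beats


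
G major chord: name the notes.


Major triad = root + major 3rd (4 semitones) + perfect 5th (7 semitones)
A triad on G stacks thirds, so the chord tones use letter names G-B-D
Root: G
Major 3rd above G: B
Perfect 5th above G: D
Chord = G B D


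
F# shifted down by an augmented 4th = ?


Solution.
augmented 4th: 4 letter names, 6 semitones
Letter: F - 3 → C
Pitch: F# - 6 semitones, spelled as a C → C
= C


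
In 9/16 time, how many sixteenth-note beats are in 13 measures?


Time signature 9/16: the bottom number 16 means the sixteenth note gets one count
The top number 9 means 9 sixteenth-note beats per measure
Total = 9 × 13 measures
= 117 sixteenth-note beats


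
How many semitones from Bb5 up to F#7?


Let's work it out.
Absolute semitone position = octave×12 + chromatic position
Bb5: 5×12 + 10 = 70
F#7: 7×12 + 6 = 90
Difference = 90 - 70 = 20
= 20 semitones


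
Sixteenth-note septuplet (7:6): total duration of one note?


Reasoning:
Septuplet: 7 notes occupy the space of 6 sixteenth notes
Space = 6 × 1/4 = 3/2 beats
Each septuplet note = 3/2 / 7 = 3/14 beats
= 3/14 beats


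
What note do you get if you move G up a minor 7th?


minor 7th: 7 letter names, 10 semitones
Letter: G + 6 → F
Pitch: G + 10 semitones, spelled as an F → F
= F


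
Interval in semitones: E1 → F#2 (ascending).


Absolute semitone position = octave×12 + chromatic position
E1: 1×12 + 4 = 16
F#2: 2×12 + 6 = 30
Difference = 30 - 16 = 14
= 14 semitones


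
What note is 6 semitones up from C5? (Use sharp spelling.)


Working:
C5: chromatic position 0 in octave 5 → absolute = 5×12 + 0 = 60
Transpose up 6: 60 + 6 = 66
66 = 5×12 + 6 → F# in octave 5
Result = F#5


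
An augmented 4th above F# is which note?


Working:
A 4th spans 4 letter names, so from F we land on B
An augmented 4th = 6 semitones above F#
Spell B at that pitch: B#
= B#


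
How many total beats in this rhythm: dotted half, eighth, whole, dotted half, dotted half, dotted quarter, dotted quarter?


Beat values:
  dotted half = 3 beats
  eighth = 0.5 beats
  whole = 4 beats
  dotted half = 3 beats
  dotted half = 3 beats
  dotted quarter = 1.5 beats
  dotted quarter = 1.5 beats
Sum = 3 + 0.5 + 4 + 3 + 3 + 1.5 + 1.5
= 16.5 beats


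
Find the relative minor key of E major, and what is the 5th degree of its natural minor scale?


Reasoning:
The relative minor shares the major's key signature and starts on its 6th degree
6th degree = a major 6th above the tonic; a major 6th above E is C#
→ relative minor of E major is C# minor
C# natural minor scale: C# D# E F# G# A B
= C# minor; 5th degree = G#


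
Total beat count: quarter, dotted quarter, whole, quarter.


Reasoning:
Beat values:
  quarter = 1 beat
  dotted quarter = 1.5 beats
  whole = 4 beats
  quarter = 1 beat
Sum = 1 + 1.5 + 4 + 1
= 7.5 beats


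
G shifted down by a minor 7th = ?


minor 7th: 7 letter names, 10 semitones
Letter: G - 6 → A
Pitch: G - 10 semitones, spelled as an A → A
= A


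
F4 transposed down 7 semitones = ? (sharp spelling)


Let's work it out.
F4: chromatic position 5 in octave 4 → absolute = 4×12 + 5 = 53
Transpose down 7: 53 - 7 = 46
46 = 3×12 + 10 → A# in octave 3
Result = A#3


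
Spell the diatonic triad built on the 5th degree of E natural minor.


Solution.
E natural minor scale: E F# G A B C D
Diatonic triad on degree 5 stacks scale notes 5, 7, 2: B D F#
B→D = 3 semitones; B→F# = 7 semitones → minor triad
= B D F# (minor)


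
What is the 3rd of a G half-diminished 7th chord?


Working:
Half-diminished 7th chord = root + minor 3rd + diminished 5th + minor 7th
Seventh chords stack in thirds, so the letter names are G-B-D-F
Root: G
Minor 3rd above G: Bb
Diminished 5th above G: Db
Minor 7th above G: F
The 3rd = Bb


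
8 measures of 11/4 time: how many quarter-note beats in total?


Time signature 11/4: the bottom number 4 means the quarter note gets one count
The top number 11 means 11 quarter-note beats per measure
Total = 11 × 8 measures
= 88 quarter-note beats


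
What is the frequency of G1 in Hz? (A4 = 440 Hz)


f = 440 × 2^(n/12) where n = semitones from A4
G1: -38 semitones from A4
f = 440 × 2^(-38/12)
f = 49.00 Hz


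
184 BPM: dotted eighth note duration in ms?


Solution.
One quarter-note beat = 60000 / BPM = 60000 / 184 ms
Dotted eighth note = 3/4 × quarter note
Duration = 3/4 × 60000 / 184 = 45000 / 184
= 244.6 ms
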